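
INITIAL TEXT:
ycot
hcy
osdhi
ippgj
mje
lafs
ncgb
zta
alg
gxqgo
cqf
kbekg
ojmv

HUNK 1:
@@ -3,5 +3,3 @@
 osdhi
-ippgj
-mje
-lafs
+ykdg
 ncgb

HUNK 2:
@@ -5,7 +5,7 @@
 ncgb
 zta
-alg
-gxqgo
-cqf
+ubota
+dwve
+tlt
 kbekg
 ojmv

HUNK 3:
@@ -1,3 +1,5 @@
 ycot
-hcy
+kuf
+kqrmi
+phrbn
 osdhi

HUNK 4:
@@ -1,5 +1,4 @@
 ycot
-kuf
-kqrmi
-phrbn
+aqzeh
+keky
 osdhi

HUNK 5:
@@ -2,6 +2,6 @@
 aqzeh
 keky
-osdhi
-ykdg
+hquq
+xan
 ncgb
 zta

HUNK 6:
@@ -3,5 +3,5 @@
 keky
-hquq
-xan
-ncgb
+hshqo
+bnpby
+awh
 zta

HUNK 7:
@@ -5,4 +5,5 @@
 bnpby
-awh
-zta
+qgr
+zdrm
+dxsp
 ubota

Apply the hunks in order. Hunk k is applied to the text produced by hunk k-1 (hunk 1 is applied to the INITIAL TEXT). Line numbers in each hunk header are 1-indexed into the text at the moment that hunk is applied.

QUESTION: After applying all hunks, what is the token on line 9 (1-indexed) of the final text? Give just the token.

Answer: ubota

Derivation:
Hunk 1: at line 3 remove [ippgj,mje,lafs] add [ykdg] -> 11 lines: ycot hcy osdhi ykdg ncgb zta alg gxqgo cqf kbekg ojmv
Hunk 2: at line 5 remove [alg,gxqgo,cqf] add [ubota,dwve,tlt] -> 11 lines: ycot hcy osdhi ykdg ncgb zta ubota dwve tlt kbekg ojmv
Hunk 3: at line 1 remove [hcy] add [kuf,kqrmi,phrbn] -> 13 lines: ycot kuf kqrmi phrbn osdhi ykdg ncgb zta ubota dwve tlt kbekg ojmv
Hunk 4: at line 1 remove [kuf,kqrmi,phrbn] add [aqzeh,keky] -> 12 lines: ycot aqzeh keky osdhi ykdg ncgb zta ubota dwve tlt kbekg ojmv
Hunk 5: at line 2 remove [osdhi,ykdg] add [hquq,xan] -> 12 lines: ycot aqzeh keky hquq xan ncgb zta ubota dwve tlt kbekg ojmv
Hunk 6: at line 3 remove [hquq,xan,ncgb] add [hshqo,bnpby,awh] -> 12 lines: ycot aqzeh keky hshqo bnpby awh zta ubota dwve tlt kbekg ojmv
Hunk 7: at line 5 remove [awh,zta] add [qgr,zdrm,dxsp] -> 13 lines: ycot aqzeh keky hshqo bnpby qgr zdrm dxsp ubota dwve tlt kbekg ojmv
Final line 9: ubota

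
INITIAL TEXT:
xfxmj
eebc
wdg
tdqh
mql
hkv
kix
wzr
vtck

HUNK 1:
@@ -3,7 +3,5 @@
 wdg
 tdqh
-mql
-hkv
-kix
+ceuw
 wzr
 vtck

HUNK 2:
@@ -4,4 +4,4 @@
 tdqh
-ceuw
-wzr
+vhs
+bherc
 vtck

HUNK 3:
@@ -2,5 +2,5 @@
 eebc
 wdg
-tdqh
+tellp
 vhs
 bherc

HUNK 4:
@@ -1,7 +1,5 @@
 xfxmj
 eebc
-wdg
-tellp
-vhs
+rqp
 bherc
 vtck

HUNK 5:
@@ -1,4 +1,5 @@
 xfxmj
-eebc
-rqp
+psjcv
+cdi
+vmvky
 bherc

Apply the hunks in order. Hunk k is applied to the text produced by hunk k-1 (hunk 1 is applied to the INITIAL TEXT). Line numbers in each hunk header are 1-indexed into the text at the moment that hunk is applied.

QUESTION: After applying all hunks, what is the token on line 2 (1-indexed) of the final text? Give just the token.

Answer: psjcv

Derivation:
Hunk 1: at line 3 remove [mql,hkv,kix] add [ceuw] -> 7 lines: xfxmj eebc wdg tdqh ceuw wzr vtck
Hunk 2: at line 4 remove [ceuw,wzr] add [vhs,bherc] -> 7 lines: xfxmj eebc wdg tdqh vhs bherc vtck
Hunk 3: at line 2 remove [tdqh] add [tellp] -> 7 lines: xfxmj eebc wdg tellp vhs bherc vtck
Hunk 4: at line 1 remove [wdg,tellp,vhs] add [rqp] -> 5 lines: xfxmj eebc rqp bherc vtck
Hunk 5: at line 1 remove [eebc,rqp] add [psjcv,cdi,vmvky] -> 6 lines: xfxmj psjcv cdi vmvky bherc vtck
Final line 2: psjcv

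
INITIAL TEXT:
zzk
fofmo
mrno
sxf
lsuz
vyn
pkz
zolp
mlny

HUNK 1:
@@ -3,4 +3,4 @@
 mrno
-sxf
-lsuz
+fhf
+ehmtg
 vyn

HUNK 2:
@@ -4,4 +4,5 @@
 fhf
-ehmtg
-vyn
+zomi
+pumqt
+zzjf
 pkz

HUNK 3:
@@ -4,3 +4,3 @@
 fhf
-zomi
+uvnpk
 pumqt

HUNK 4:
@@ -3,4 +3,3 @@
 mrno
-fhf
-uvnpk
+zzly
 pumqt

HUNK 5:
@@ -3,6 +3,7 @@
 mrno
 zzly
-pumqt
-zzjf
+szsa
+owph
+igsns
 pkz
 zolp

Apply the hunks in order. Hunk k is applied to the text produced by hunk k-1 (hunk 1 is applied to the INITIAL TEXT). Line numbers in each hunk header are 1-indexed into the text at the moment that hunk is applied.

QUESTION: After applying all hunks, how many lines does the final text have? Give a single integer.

Answer: 10

Derivation:
Hunk 1: at line 3 remove [sxf,lsuz] add [fhf,ehmtg] -> 9 lines: zzk fofmo mrno fhf ehmtg vyn pkz zolp mlny
Hunk 2: at line 4 remove [ehmtg,vyn] add [zomi,pumqt,zzjf] -> 10 lines: zzk fofmo mrno fhf zomi pumqt zzjf pkz zolp mlny
Hunk 3: at line 4 remove [zomi] add [uvnpk] -> 10 lines: zzk fofmo mrno fhf uvnpk pumqt zzjf pkz zolp mlny
Hunk 4: at line 3 remove [fhf,uvnpk] add [zzly] -> 9 lines: zzk fofmo mrno zzly pumqt zzjf pkz zolp mlny
Hunk 5: at line 3 remove [pumqt,zzjf] add [szsa,owph,igsns] -> 10 lines: zzk fofmo mrno zzly szsa owph igsns pkz zolp mlny
Final line count: 10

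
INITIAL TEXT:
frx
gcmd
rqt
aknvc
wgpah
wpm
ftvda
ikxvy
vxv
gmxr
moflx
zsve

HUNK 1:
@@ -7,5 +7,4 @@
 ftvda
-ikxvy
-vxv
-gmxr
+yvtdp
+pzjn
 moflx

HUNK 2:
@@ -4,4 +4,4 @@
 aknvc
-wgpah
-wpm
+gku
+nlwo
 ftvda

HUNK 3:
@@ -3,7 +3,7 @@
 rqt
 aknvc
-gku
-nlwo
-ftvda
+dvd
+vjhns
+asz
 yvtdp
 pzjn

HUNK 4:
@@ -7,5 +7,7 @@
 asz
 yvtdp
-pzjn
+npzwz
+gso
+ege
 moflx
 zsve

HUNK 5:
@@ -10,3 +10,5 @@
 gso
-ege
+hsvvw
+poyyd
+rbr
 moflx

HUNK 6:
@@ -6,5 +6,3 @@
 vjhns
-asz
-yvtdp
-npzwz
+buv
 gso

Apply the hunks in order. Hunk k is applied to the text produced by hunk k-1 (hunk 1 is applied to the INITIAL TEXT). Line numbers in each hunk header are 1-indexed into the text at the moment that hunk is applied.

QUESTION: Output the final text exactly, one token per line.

Hunk 1: at line 7 remove [ikxvy,vxv,gmxr] add [yvtdp,pzjn] -> 11 lines: frx gcmd rqt aknvc wgpah wpm ftvda yvtdp pzjn moflx zsve
Hunk 2: at line 4 remove [wgpah,wpm] add [gku,nlwo] -> 11 lines: frx gcmd rqt aknvc gku nlwo ftvda yvtdp pzjn moflx zsve
Hunk 3: at line 3 remove [gku,nlwo,ftvda] add [dvd,vjhns,asz] -> 11 lines: frx gcmd rqt aknvc dvd vjhns asz yvtdp pzjn moflx zsve
Hunk 4: at line 7 remove [pzjn] add [npzwz,gso,ege] -> 13 lines: frx gcmd rqt aknvc dvd vjhns asz yvtdp npzwz gso ege moflx zsve
Hunk 5: at line 10 remove [ege] add [hsvvw,poyyd,rbr] -> 15 lines: frx gcmd rqt aknvc dvd vjhns asz yvtdp npzwz gso hsvvw poyyd rbr moflx zsve
Hunk 6: at line 6 remove [asz,yvtdp,npzwz] add [buv] -> 13 lines: frx gcmd rqt aknvc dvd vjhns buv gso hsvvw poyyd rbr moflx zsve

Answer: frx
gcmd
rqt
aknvc
dvd
vjhns
buv
gso
hsvvw
poyyd
rbr
moflx
zsve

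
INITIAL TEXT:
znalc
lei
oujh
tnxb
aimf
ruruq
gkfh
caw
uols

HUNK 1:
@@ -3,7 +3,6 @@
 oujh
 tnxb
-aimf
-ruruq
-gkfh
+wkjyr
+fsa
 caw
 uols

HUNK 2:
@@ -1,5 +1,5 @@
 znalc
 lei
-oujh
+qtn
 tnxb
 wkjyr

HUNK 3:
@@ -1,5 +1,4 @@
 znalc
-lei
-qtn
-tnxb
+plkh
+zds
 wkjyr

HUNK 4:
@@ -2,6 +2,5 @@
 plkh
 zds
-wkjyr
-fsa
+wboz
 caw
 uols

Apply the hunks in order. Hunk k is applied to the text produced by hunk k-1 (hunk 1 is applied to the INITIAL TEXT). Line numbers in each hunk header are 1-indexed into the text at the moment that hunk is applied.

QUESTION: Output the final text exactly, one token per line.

Hunk 1: at line 3 remove [aimf,ruruq,gkfh] add [wkjyr,fsa] -> 8 lines: znalc lei oujh tnxb wkjyr fsa caw uols
Hunk 2: at line 1 remove [oujh] add [qtn] -> 8 lines: znalc lei qtn tnxb wkjyr fsa caw uols
Hunk 3: at line 1 remove [lei,qtn,tnxb] add [plkh,zds] -> 7 lines: znalc plkh zds wkjyr fsa caw uols
Hunk 4: at line 2 remove [wkjyr,fsa] add [wboz] -> 6 lines: znalc plkh zds wboz caw uols

Answer: znalc
plkh
zds
wboz
caw
uols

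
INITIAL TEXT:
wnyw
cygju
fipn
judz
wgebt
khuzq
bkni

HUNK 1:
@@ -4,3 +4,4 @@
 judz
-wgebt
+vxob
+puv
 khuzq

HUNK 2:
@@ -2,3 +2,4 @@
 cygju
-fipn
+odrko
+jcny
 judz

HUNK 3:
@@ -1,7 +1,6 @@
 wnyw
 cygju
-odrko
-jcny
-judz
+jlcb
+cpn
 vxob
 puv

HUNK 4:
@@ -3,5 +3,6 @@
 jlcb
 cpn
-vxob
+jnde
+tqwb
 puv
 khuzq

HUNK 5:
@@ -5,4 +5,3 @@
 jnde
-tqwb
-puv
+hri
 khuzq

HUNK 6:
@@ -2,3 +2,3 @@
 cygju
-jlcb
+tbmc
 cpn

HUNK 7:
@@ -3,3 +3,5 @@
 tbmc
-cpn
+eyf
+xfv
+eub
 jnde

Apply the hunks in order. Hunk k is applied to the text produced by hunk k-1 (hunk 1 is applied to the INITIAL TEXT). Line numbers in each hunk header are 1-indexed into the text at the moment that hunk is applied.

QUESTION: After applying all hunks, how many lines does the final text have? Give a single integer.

Answer: 10

Derivation:
Hunk 1: at line 4 remove [wgebt] add [vxob,puv] -> 8 lines: wnyw cygju fipn judz vxob puv khuzq bkni
Hunk 2: at line 2 remove [fipn] add [odrko,jcny] -> 9 lines: wnyw cygju odrko jcny judz vxob puv khuzq bkni
Hunk 3: at line 1 remove [odrko,jcny,judz] add [jlcb,cpn] -> 8 lines: wnyw cygju jlcb cpn vxob puv khuzq bkni
Hunk 4: at line 3 remove [vxob] add [jnde,tqwb] -> 9 lines: wnyw cygju jlcb cpn jnde tqwb puv khuzq bkni
Hunk 5: at line 5 remove [tqwb,puv] add [hri] -> 8 lines: wnyw cygju jlcb cpn jnde hri khuzq bkni
Hunk 6: at line 2 remove [jlcb] add [tbmc] -> 8 lines: wnyw cygju tbmc cpn jnde hri khuzq bkni
Hunk 7: at line 3 remove [cpn] add [eyf,xfv,eub] -> 10 lines: wnyw cygju tbmc eyf xfv eub jnde hri khuzq bkni
Final line count: 10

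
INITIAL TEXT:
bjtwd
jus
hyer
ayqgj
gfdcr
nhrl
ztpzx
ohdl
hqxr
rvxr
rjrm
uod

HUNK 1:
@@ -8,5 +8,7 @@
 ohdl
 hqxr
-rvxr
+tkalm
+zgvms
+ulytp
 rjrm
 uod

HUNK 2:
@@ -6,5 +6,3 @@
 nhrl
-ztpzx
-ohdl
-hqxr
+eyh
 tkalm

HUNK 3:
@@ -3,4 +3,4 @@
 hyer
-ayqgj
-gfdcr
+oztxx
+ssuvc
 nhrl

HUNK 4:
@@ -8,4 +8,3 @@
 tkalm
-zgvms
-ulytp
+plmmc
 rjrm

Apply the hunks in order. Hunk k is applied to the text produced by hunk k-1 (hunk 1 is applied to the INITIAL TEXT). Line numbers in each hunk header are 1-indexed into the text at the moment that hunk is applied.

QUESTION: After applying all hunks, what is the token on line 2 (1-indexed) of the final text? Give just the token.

Answer: jus

Derivation:
Hunk 1: at line 8 remove [rvxr] add [tkalm,zgvms,ulytp] -> 14 lines: bjtwd jus hyer ayqgj gfdcr nhrl ztpzx ohdl hqxr tkalm zgvms ulytp rjrm uod
Hunk 2: at line 6 remove [ztpzx,ohdl,hqxr] add [eyh] -> 12 lines: bjtwd jus hyer ayqgj gfdcr nhrl eyh tkalm zgvms ulytp rjrm uod
Hunk 3: at line 3 remove [ayqgj,gfdcr] add [oztxx,ssuvc] -> 12 lines: bjtwd jus hyer oztxx ssuvc nhrl eyh tkalm zgvms ulytp rjrm uod
Hunk 4: at line 8 remove [zgvms,ulytp] add [plmmc] -> 11 lines: bjtwd jus hyer oztxx ssuvc nhrl eyh tkalm plmmc rjrm uod
Final line 2: jus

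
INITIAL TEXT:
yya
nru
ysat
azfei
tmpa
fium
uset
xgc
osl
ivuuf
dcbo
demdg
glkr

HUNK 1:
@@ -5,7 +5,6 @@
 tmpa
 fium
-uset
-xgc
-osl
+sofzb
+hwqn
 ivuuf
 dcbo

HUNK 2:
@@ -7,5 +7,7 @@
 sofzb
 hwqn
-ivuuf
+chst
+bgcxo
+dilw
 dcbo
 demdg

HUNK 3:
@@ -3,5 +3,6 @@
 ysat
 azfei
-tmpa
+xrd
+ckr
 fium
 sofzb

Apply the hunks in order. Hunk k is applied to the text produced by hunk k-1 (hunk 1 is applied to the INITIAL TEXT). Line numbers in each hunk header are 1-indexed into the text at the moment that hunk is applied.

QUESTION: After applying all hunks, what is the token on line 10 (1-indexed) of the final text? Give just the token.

Answer: chst

Derivation:
Hunk 1: at line 5 remove [uset,xgc,osl] add [sofzb,hwqn] -> 12 lines: yya nru ysat azfei tmpa fium sofzb hwqn ivuuf dcbo demdg glkr
Hunk 2: at line 7 remove [ivuuf] add [chst,bgcxo,dilw] -> 14 lines: yya nru ysat azfei tmpa fium sofzb hwqn chst bgcxo dilw dcbo demdg glkr
Hunk 3: at line 3 remove [tmpa] add [xrd,ckr] -> 15 lines: yya nru ysat azfei xrd ckr fium sofzb hwqn chst bgcxo dilw dcbo demdg glkr
Final line 10: chst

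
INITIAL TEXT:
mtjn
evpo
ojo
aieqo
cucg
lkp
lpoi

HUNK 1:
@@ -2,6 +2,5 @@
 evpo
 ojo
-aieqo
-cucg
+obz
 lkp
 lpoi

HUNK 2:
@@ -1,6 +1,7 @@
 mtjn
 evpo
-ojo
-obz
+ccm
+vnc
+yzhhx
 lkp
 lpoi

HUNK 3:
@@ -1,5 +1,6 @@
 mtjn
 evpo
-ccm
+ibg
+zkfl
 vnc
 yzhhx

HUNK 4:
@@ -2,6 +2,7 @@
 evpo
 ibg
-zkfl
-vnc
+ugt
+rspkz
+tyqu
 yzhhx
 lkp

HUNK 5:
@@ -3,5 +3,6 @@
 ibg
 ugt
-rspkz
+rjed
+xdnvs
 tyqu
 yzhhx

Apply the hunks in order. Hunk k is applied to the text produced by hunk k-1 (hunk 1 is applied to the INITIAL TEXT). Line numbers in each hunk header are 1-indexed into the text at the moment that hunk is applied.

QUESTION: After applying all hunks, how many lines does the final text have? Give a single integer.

Answer: 10

Derivation:
Hunk 1: at line 2 remove [aieqo,cucg] add [obz] -> 6 lines: mtjn evpo ojo obz lkp lpoi
Hunk 2: at line 1 remove [ojo,obz] add [ccm,vnc,yzhhx] -> 7 lines: mtjn evpo ccm vnc yzhhx lkp lpoi
Hunk 3: at line 1 remove [ccm] add [ibg,zkfl] -> 8 lines: mtjn evpo ibg zkfl vnc yzhhx lkp lpoi
Hunk 4: at line 2 remove [zkfl,vnc] add [ugt,rspkz,tyqu] -> 9 lines: mtjn evpo ibg ugt rspkz tyqu yzhhx lkp lpoi
Hunk 5: at line 3 remove [rspkz] add [rjed,xdnvs] -> 10 lines: mtjn evpo ibg ugt rjed xdnvs tyqu yzhhx lkp lpoi
Final line count: 10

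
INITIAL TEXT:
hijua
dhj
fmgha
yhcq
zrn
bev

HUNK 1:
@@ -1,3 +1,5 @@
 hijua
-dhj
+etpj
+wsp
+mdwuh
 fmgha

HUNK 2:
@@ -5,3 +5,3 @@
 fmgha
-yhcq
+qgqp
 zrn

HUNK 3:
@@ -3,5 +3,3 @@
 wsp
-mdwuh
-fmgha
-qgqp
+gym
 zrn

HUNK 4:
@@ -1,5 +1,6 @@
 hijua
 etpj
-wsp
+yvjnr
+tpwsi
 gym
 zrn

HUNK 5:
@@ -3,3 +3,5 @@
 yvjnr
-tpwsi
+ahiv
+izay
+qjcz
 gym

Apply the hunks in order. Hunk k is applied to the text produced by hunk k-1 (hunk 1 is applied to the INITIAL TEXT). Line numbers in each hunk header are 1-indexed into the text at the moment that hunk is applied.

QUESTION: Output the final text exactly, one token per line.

Answer: hijua
etpj
yvjnr
ahiv
izay
qjcz
gym
zrn
bev

Derivation:
Hunk 1: at line 1 remove [dhj] add [etpj,wsp,mdwuh] -> 8 lines: hijua etpj wsp mdwuh fmgha yhcq zrn bev
Hunk 2: at line 5 remove [yhcq] add [qgqp] -> 8 lines: hijua etpj wsp mdwuh fmgha qgqp zrn bev
Hunk 3: at line 3 remove [mdwuh,fmgha,qgqp] add [gym] -> 6 lines: hijua etpj wsp gym zrn bev
Hunk 4: at line 1 remove [wsp] add [yvjnr,tpwsi] -> 7 lines: hijua etpj yvjnr tpwsi gym zrn bev
Hunk 5: at line 3 remove [tpwsi] add [ahiv,izay,qjcz] -> 9 lines: hijua etpj yvjnr ahiv izay qjcz gym zrn bev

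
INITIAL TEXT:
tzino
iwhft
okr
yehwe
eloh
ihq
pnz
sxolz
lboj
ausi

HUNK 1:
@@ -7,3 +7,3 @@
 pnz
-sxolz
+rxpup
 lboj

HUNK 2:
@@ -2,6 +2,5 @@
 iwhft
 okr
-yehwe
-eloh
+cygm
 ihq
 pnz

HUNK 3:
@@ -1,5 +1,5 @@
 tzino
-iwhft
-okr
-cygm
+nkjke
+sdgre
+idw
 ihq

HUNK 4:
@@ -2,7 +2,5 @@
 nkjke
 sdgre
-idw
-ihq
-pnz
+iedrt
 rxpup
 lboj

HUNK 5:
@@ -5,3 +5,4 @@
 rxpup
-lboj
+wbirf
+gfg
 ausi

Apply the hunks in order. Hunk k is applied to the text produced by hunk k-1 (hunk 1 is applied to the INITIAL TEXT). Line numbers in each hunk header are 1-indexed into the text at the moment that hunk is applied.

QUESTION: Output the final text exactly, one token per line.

Hunk 1: at line 7 remove [sxolz] add [rxpup] -> 10 lines: tzino iwhft okr yehwe eloh ihq pnz rxpup lboj ausi
Hunk 2: at line 2 remove [yehwe,eloh] add [cygm] -> 9 lines: tzino iwhft okr cygm ihq pnz rxpup lboj ausi
Hunk 3: at line 1 remove [iwhft,okr,cygm] add [nkjke,sdgre,idw] -> 9 lines: tzino nkjke sdgre idw ihq pnz rxpup lboj ausi
Hunk 4: at line 2 remove [idw,ihq,pnz] add [iedrt] -> 7 lines: tzino nkjke sdgre iedrt rxpup lboj ausi
Hunk 5: at line 5 remove [lboj] add [wbirf,gfg] -> 8 lines: tzino nkjke sdgre iedrt rxpup wbirf gfg ausi

Answer: tzino
nkjke
sdgre
iedrt
rxpup
wbirf
gfg
ausi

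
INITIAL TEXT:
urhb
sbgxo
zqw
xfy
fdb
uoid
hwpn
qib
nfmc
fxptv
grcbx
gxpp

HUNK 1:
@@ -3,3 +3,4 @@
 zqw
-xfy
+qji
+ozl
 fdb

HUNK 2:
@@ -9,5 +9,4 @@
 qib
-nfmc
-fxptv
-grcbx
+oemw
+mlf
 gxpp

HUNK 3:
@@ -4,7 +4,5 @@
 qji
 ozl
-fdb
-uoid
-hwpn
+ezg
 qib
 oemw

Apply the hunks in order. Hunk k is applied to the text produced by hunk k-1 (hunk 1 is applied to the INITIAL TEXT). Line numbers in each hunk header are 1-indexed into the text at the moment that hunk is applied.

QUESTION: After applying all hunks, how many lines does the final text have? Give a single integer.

Hunk 1: at line 3 remove [xfy] add [qji,ozl] -> 13 lines: urhb sbgxo zqw qji ozl fdb uoid hwpn qib nfmc fxptv grcbx gxpp
Hunk 2: at line 9 remove [nfmc,fxptv,grcbx] add [oemw,mlf] -> 12 lines: urhb sbgxo zqw qji ozl fdb uoid hwpn qib oemw mlf gxpp
Hunk 3: at line 4 remove [fdb,uoid,hwpn] add [ezg] -> 10 lines: urhb sbgxo zqw qji ozl ezg qib oemw mlf gxpp
Final line count: 10

Answer: 10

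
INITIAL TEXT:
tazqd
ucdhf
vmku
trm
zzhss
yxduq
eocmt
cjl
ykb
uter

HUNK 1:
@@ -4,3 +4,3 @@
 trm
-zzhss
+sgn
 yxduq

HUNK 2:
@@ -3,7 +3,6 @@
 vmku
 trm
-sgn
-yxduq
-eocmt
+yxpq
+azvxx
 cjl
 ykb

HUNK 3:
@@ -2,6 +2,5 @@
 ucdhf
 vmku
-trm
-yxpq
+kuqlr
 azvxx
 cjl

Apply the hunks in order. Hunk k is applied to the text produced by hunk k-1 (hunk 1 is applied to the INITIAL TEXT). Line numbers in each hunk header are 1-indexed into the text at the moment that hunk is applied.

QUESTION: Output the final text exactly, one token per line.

Hunk 1: at line 4 remove [zzhss] add [sgn] -> 10 lines: tazqd ucdhf vmku trm sgn yxduq eocmt cjl ykb uter
Hunk 2: at line 3 remove [sgn,yxduq,eocmt] add [yxpq,azvxx] -> 9 lines: tazqd ucdhf vmku trm yxpq azvxx cjl ykb uter
Hunk 3: at line 2 remove [trm,yxpq] add [kuqlr] -> 8 lines: tazqd ucdhf vmku kuqlr azvxx cjl ykb uter

Answer: tazqd
ucdhf
vmku
kuqlr
azvxx
cjl
ykb
uter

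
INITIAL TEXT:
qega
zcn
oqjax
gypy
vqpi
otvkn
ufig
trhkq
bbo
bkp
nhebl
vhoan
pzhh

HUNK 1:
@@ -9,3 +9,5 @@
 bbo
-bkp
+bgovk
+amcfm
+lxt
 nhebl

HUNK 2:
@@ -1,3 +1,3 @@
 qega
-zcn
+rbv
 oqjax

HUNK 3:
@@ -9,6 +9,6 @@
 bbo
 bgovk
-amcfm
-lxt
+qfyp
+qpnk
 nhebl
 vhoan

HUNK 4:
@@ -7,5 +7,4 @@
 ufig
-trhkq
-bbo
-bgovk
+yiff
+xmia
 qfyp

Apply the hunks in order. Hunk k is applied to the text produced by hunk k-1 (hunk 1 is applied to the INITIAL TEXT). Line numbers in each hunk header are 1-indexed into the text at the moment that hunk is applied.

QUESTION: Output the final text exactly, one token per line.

Hunk 1: at line 9 remove [bkp] add [bgovk,amcfm,lxt] -> 15 lines: qega zcn oqjax gypy vqpi otvkn ufig trhkq bbo bgovk amcfm lxt nhebl vhoan pzhh
Hunk 2: at line 1 remove [zcn] add [rbv] -> 15 lines: qega rbv oqjax gypy vqpi otvkn ufig trhkq bbo bgovk amcfm lxt nhebl vhoan pzhh
Hunk 3: at line 9 remove [amcfm,lxt] add [qfyp,qpnk] -> 15 lines: qega rbv oqjax gypy vqpi otvkn ufig trhkq bbo bgovk qfyp qpnk nhebl vhoan pzhh
Hunk 4: at line 7 remove [trhkq,bbo,bgovk] add [yiff,xmia] -> 14 lines: qega rbv oqjax gypy vqpi otvkn ufig yiff xmia qfyp qpnk nhebl vhoan pzhh

Answer: qega
rbv
oqjax
gypy
vqpi
otvkn
ufig
yiff
xmia
qfyp
qpnk
nhebl
vhoan
pzhh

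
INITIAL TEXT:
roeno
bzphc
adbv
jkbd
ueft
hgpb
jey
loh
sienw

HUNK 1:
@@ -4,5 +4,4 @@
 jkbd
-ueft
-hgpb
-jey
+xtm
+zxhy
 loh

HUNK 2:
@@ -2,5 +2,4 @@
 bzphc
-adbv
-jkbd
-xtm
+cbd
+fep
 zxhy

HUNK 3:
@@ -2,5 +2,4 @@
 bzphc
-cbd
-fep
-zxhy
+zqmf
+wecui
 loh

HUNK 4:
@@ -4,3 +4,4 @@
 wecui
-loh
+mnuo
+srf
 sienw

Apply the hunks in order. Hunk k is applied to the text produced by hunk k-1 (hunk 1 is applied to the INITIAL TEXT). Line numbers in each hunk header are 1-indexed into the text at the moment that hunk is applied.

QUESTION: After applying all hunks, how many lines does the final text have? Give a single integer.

Hunk 1: at line 4 remove [ueft,hgpb,jey] add [xtm,zxhy] -> 8 lines: roeno bzphc adbv jkbd xtm zxhy loh sienw
Hunk 2: at line 2 remove [adbv,jkbd,xtm] add [cbd,fep] -> 7 lines: roeno bzphc cbd fep zxhy loh sienw
Hunk 3: at line 2 remove [cbd,fep,zxhy] add [zqmf,wecui] -> 6 lines: roeno bzphc zqmf wecui loh sienw
Hunk 4: at line 4 remove [loh] add [mnuo,srf] -> 7 lines: roeno bzphc zqmf wecui mnuo srf sienw
Final line count: 7

Answer: 7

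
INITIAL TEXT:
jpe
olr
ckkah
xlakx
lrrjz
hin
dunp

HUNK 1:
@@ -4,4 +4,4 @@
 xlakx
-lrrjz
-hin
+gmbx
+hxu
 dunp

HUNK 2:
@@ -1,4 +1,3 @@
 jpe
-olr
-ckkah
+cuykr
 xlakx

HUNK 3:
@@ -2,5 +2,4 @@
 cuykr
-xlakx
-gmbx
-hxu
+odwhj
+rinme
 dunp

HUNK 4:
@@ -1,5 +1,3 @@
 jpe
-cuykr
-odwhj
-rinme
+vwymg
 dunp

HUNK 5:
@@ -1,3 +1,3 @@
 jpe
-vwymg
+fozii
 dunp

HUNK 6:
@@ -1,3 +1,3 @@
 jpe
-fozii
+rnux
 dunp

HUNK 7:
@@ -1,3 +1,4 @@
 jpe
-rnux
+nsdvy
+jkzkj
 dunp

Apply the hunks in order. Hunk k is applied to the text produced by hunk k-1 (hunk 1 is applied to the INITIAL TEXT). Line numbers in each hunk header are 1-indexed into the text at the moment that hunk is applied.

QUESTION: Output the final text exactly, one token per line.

Hunk 1: at line 4 remove [lrrjz,hin] add [gmbx,hxu] -> 7 lines: jpe olr ckkah xlakx gmbx hxu dunp
Hunk 2: at line 1 remove [olr,ckkah] add [cuykr] -> 6 lines: jpe cuykr xlakx gmbx hxu dunp
Hunk 3: at line 2 remove [xlakx,gmbx,hxu] add [odwhj,rinme] -> 5 lines: jpe cuykr odwhj rinme dunp
Hunk 4: at line 1 remove [cuykr,odwhj,rinme] add [vwymg] -> 3 lines: jpe vwymg dunp
Hunk 5: at line 1 remove [vwymg] add [fozii] -> 3 lines: jpe fozii dunp
Hunk 6: at line 1 remove [fozii] add [rnux] -> 3 lines: jpe rnux dunp
Hunk 7: at line 1 remove [rnux] add [nsdvy,jkzkj] -> 4 lines: jpe nsdvy jkzkj dunp

Answer: jpe
nsdvy
jkzkj
dunp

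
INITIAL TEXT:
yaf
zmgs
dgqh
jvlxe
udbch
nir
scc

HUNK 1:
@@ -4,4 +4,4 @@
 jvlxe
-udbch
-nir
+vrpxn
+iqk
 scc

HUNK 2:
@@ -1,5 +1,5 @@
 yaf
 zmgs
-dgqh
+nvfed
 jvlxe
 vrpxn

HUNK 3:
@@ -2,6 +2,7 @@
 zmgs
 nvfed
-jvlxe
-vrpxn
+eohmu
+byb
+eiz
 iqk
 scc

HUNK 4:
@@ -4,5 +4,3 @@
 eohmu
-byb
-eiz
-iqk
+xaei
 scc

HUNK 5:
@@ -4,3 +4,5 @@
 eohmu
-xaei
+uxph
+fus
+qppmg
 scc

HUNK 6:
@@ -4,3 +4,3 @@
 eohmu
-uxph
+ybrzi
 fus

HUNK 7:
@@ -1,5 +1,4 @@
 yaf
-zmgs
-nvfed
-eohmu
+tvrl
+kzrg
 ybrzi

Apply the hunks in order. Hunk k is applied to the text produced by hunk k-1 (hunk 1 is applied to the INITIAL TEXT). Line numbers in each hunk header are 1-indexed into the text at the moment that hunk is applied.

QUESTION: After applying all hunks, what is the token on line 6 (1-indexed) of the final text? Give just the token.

Hunk 1: at line 4 remove [udbch,nir] add [vrpxn,iqk] -> 7 lines: yaf zmgs dgqh jvlxe vrpxn iqk scc
Hunk 2: at line 1 remove [dgqh] add [nvfed] -> 7 lines: yaf zmgs nvfed jvlxe vrpxn iqk scc
Hunk 3: at line 2 remove [jvlxe,vrpxn] add [eohmu,byb,eiz] -> 8 lines: yaf zmgs nvfed eohmu byb eiz iqk scc
Hunk 4: at line 4 remove [byb,eiz,iqk] add [xaei] -> 6 lines: yaf zmgs nvfed eohmu xaei scc
Hunk 5: at line 4 remove [xaei] add [uxph,fus,qppmg] -> 8 lines: yaf zmgs nvfed eohmu uxph fus qppmg scc
Hunk 6: at line 4 remove [uxph] add [ybrzi] -> 8 lines: yaf zmgs nvfed eohmu ybrzi fus qppmg scc
Hunk 7: at line 1 remove [zmgs,nvfed,eohmu] add [tvrl,kzrg] -> 7 lines: yaf tvrl kzrg ybrzi fus qppmg scc
Final line 6: qppmg

Answer: qppmg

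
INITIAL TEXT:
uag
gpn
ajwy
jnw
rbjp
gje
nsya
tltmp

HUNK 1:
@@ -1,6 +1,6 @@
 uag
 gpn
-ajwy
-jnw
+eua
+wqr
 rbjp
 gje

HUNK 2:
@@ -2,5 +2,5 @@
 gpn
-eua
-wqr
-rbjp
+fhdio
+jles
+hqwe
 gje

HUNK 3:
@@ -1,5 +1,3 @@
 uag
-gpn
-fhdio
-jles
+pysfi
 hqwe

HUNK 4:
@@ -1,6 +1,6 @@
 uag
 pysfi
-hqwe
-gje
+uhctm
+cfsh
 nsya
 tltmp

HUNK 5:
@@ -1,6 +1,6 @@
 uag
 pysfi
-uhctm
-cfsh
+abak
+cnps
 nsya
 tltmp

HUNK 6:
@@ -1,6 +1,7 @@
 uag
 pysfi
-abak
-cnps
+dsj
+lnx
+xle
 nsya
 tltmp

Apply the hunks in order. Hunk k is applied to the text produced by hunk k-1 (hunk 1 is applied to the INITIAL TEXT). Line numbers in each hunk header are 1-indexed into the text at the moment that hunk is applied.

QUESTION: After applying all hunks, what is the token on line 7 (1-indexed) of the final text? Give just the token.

Answer: tltmp

Derivation:
Hunk 1: at line 1 remove [ajwy,jnw] add [eua,wqr] -> 8 lines: uag gpn eua wqr rbjp gje nsya tltmp
Hunk 2: at line 2 remove [eua,wqr,rbjp] add [fhdio,jles,hqwe] -> 8 lines: uag gpn fhdio jles hqwe gje nsya tltmp
Hunk 3: at line 1 remove [gpn,fhdio,jles] add [pysfi] -> 6 lines: uag pysfi hqwe gje nsya tltmp
Hunk 4: at line 1 remove [hqwe,gje] add [uhctm,cfsh] -> 6 lines: uag pysfi uhctm cfsh nsya tltmp
Hunk 5: at line 1 remove [uhctm,cfsh] add [abak,cnps] -> 6 lines: uag pysfi abak cnps nsya tltmp
Hunk 6: at line 1 remove [abak,cnps] add [dsj,lnx,xle] -> 7 lines: uag pysfi dsj lnx xle nsya tltmp
Final line 7: tltmp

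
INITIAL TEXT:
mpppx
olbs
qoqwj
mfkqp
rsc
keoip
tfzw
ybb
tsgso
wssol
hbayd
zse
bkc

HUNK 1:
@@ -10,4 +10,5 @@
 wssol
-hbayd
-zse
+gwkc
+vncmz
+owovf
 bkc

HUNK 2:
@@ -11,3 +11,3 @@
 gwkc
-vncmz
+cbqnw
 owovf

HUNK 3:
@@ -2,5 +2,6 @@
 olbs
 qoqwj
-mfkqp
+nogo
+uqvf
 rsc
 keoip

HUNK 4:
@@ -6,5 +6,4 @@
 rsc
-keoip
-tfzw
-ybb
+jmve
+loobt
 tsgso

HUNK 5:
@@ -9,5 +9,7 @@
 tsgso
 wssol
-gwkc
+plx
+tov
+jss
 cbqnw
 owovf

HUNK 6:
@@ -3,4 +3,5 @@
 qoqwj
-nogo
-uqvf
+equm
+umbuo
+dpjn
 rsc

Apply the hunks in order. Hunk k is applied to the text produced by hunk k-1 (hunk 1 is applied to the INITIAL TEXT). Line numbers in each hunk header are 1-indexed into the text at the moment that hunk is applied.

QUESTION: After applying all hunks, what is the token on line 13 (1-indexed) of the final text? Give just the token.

Answer: tov

Derivation:
Hunk 1: at line 10 remove [hbayd,zse] add [gwkc,vncmz,owovf] -> 14 lines: mpppx olbs qoqwj mfkqp rsc keoip tfzw ybb tsgso wssol gwkc vncmz owovf bkc
Hunk 2: at line 11 remove [vncmz] add [cbqnw] -> 14 lines: mpppx olbs qoqwj mfkqp rsc keoip tfzw ybb tsgso wssol gwkc cbqnw owovf bkc
Hunk 3: at line 2 remove [mfkqp] add [nogo,uqvf] -> 15 lines: mpppx olbs qoqwj nogo uqvf rsc keoip tfzw ybb tsgso wssol gwkc cbqnw owovf bkc
Hunk 4: at line 6 remove [keoip,tfzw,ybb] add [jmve,loobt] -> 14 lines: mpppx olbs qoqwj nogo uqvf rsc jmve loobt tsgso wssol gwkc cbqnw owovf bkc
Hunk 5: at line 9 remove [gwkc] add [plx,tov,jss] -> 16 lines: mpppx olbs qoqwj nogo uqvf rsc jmve loobt tsgso wssol plx tov jss cbqnw owovf bkc
Hunk 6: at line 3 remove [nogo,uqvf] add [equm,umbuo,dpjn] -> 17 lines: mpppx olbs qoqwj equm umbuo dpjn rsc jmve loobt tsgso wssol plx tov jss cbqnw owovf bkc
Final line 13: tov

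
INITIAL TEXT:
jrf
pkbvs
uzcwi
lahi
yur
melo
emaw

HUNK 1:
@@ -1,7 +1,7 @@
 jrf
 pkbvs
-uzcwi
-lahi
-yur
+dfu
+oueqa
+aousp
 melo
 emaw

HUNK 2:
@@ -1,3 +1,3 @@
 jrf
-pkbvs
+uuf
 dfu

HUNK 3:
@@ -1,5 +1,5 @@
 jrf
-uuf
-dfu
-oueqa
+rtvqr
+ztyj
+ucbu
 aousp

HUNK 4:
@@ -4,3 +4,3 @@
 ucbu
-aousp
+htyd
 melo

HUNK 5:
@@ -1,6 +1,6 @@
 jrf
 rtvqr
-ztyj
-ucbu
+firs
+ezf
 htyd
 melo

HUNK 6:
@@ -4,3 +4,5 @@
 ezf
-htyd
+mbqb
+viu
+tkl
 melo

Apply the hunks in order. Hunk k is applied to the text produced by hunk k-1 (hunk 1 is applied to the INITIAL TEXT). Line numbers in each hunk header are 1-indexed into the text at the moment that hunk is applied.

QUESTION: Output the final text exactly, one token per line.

Hunk 1: at line 1 remove [uzcwi,lahi,yur] add [dfu,oueqa,aousp] -> 7 lines: jrf pkbvs dfu oueqa aousp melo emaw
Hunk 2: at line 1 remove [pkbvs] add [uuf] -> 7 lines: jrf uuf dfu oueqa aousp melo emaw
Hunk 3: at line 1 remove [uuf,dfu,oueqa] add [rtvqr,ztyj,ucbu] -> 7 lines: jrf rtvqr ztyj ucbu aousp melo emaw
Hunk 4: at line 4 remove [aousp] add [htyd] -> 7 lines: jrf rtvqr ztyj ucbu htyd melo emaw
Hunk 5: at line 1 remove [ztyj,ucbu] add [firs,ezf] -> 7 lines: jrf rtvqr firs ezf htyd melo emaw
Hunk 6: at line 4 remove [htyd] add [mbqb,viu,tkl] -> 9 lines: jrf rtvqr firs ezf mbqb viu tkl melo emaw

Answer: jrf
rtvqr
firs
ezf
mbqb
viu
tkl
melo
emaw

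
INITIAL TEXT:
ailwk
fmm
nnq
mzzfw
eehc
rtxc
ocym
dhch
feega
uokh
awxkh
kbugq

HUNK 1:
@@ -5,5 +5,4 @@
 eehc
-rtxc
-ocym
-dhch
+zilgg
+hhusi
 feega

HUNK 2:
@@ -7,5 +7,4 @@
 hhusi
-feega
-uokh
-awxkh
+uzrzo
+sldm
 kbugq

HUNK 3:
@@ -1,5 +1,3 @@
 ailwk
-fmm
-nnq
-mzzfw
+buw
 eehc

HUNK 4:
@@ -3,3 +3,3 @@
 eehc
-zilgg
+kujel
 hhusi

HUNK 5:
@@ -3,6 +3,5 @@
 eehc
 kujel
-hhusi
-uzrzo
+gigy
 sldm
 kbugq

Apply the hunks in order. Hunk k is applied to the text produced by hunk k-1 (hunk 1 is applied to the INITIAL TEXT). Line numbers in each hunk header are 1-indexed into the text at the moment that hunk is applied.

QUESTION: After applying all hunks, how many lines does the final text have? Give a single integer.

Answer: 7

Derivation:
Hunk 1: at line 5 remove [rtxc,ocym,dhch] add [zilgg,hhusi] -> 11 lines: ailwk fmm nnq mzzfw eehc zilgg hhusi feega uokh awxkh kbugq
Hunk 2: at line 7 remove [feega,uokh,awxkh] add [uzrzo,sldm] -> 10 lines: ailwk fmm nnq mzzfw eehc zilgg hhusi uzrzo sldm kbugq
Hunk 3: at line 1 remove [fmm,nnq,mzzfw] add [buw] -> 8 lines: ailwk buw eehc zilgg hhusi uzrzo sldm kbugq
Hunk 4: at line 3 remove [zilgg] add [kujel] -> 8 lines: ailwk buw eehc kujel hhusi uzrzo sldm kbugq
Hunk 5: at line 3 remove [hhusi,uzrzo] add [gigy] -> 7 lines: ailwk buw eehc kujel gigy sldm kbugq
Final line count: 7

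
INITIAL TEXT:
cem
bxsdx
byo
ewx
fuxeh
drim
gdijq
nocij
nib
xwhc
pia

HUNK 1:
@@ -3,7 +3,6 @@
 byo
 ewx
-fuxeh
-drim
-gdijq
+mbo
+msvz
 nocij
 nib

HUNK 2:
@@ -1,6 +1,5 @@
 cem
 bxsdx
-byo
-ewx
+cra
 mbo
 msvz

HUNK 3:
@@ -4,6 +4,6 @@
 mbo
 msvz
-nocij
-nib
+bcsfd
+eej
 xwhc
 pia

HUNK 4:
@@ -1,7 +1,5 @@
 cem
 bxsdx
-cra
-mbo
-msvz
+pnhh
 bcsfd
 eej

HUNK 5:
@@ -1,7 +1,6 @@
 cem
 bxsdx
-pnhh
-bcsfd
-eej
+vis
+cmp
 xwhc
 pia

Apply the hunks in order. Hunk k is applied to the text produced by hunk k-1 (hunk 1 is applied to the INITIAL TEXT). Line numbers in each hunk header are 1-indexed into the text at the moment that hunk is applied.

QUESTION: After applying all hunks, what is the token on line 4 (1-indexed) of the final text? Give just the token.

Hunk 1: at line 3 remove [fuxeh,drim,gdijq] add [mbo,msvz] -> 10 lines: cem bxsdx byo ewx mbo msvz nocij nib xwhc pia
Hunk 2: at line 1 remove [byo,ewx] add [cra] -> 9 lines: cem bxsdx cra mbo msvz nocij nib xwhc pia
Hunk 3: at line 4 remove [nocij,nib] add [bcsfd,eej] -> 9 lines: cem bxsdx cra mbo msvz bcsfd eej xwhc pia
Hunk 4: at line 1 remove [cra,mbo,msvz] add [pnhh] -> 7 lines: cem bxsdx pnhh bcsfd eej xwhc pia
Hunk 5: at line 1 remove [pnhh,bcsfd,eej] add [vis,cmp] -> 6 lines: cem bxsdx vis cmp xwhc pia
Final line 4: cmp

Answer: cmp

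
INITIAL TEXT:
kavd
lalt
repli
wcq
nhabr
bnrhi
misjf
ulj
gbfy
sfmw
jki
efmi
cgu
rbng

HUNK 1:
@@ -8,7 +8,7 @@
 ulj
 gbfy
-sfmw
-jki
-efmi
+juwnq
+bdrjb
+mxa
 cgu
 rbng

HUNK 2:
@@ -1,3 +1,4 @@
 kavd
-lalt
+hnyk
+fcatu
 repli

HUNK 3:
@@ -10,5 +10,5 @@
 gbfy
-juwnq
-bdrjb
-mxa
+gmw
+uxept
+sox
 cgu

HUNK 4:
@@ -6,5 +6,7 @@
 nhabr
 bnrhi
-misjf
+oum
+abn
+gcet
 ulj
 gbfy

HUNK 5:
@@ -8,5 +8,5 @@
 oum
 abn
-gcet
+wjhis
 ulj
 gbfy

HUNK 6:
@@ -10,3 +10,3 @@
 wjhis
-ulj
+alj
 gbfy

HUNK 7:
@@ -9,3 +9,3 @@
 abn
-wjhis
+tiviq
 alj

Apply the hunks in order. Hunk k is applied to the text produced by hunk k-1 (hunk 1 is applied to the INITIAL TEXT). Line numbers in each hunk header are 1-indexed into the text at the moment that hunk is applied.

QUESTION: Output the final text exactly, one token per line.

Hunk 1: at line 8 remove [sfmw,jki,efmi] add [juwnq,bdrjb,mxa] -> 14 lines: kavd lalt repli wcq nhabr bnrhi misjf ulj gbfy juwnq bdrjb mxa cgu rbng
Hunk 2: at line 1 remove [lalt] add [hnyk,fcatu] -> 15 lines: kavd hnyk fcatu repli wcq nhabr bnrhi misjf ulj gbfy juwnq bdrjb mxa cgu rbng
Hunk 3: at line 10 remove [juwnq,bdrjb,mxa] add [gmw,uxept,sox] -> 15 lines: kavd hnyk fcatu repli wcq nhabr bnrhi misjf ulj gbfy gmw uxept sox cgu rbng
Hunk 4: at line 6 remove [misjf] add [oum,abn,gcet] -> 17 lines: kavd hnyk fcatu repli wcq nhabr bnrhi oum abn gcet ulj gbfy gmw uxept sox cgu rbng
Hunk 5: at line 8 remove [gcet] add [wjhis] -> 17 lines: kavd hnyk fcatu repli wcq nhabr bnrhi oum abn wjhis ulj gbfy gmw uxept sox cgu rbng
Hunk 6: at line 10 remove [ulj] add [alj] -> 17 lines: kavd hnyk fcatu repli wcq nhabr bnrhi oum abn wjhis alj gbfy gmw uxept sox cgu rbng
Hunk 7: at line 9 remove [wjhis] add [tiviq] -> 17 lines: kavd hnyk fcatu repli wcq nhabr bnrhi oum abn tiviq alj gbfy gmw uxept sox cgu rbng

Answer: kavd
hnyk
fcatu
repli
wcq
nhabr
bnrhi
oum
abn
tiviq
alj
gbfy
gmw
uxept
sox
cgu
rbng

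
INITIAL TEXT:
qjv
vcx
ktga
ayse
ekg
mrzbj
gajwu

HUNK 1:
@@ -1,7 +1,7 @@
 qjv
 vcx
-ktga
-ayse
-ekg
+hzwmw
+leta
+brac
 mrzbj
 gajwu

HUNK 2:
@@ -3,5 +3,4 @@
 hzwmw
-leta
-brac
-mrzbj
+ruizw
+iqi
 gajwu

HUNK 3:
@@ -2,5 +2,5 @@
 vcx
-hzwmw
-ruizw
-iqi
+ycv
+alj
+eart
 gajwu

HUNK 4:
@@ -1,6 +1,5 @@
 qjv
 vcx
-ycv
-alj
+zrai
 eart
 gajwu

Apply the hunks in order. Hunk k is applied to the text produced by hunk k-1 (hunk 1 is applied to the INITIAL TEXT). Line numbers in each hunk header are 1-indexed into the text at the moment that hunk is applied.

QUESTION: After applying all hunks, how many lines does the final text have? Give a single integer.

Hunk 1: at line 1 remove [ktga,ayse,ekg] add [hzwmw,leta,brac] -> 7 lines: qjv vcx hzwmw leta brac mrzbj gajwu
Hunk 2: at line 3 remove [leta,brac,mrzbj] add [ruizw,iqi] -> 6 lines: qjv vcx hzwmw ruizw iqi gajwu
Hunk 3: at line 2 remove [hzwmw,ruizw,iqi] add [ycv,alj,eart] -> 6 lines: qjv vcx ycv alj eart gajwu
Hunk 4: at line 1 remove [ycv,alj] add [zrai] -> 5 lines: qjv vcx zrai eart gajwu
Final line count: 5

Answer: 5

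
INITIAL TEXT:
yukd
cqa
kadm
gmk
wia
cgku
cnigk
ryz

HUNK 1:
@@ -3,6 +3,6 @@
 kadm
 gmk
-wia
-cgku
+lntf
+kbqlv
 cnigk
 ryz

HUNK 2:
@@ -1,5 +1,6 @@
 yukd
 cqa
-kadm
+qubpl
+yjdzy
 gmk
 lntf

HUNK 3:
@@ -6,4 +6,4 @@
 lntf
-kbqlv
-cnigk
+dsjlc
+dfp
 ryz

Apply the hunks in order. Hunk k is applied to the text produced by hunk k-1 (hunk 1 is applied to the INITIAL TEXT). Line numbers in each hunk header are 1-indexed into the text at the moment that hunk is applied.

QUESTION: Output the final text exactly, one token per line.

Answer: yukd
cqa
qubpl
yjdzy
gmk
lntf
dsjlc
dfp
ryz

Derivation:
Hunk 1: at line 3 remove [wia,cgku] add [lntf,kbqlv] -> 8 lines: yukd cqa kadm gmk lntf kbqlv cnigk ryz
Hunk 2: at line 1 remove [kadm] add [qubpl,yjdzy] -> 9 lines: yukd cqa qubpl yjdzy gmk lntf kbqlv cnigk ryz
Hunk 3: at line 6 remove [kbqlv,cnigk] add [dsjlc,dfp] -> 9 lines: yukd cqa qubpl yjdzy gmk lntf dsjlc dfp ryz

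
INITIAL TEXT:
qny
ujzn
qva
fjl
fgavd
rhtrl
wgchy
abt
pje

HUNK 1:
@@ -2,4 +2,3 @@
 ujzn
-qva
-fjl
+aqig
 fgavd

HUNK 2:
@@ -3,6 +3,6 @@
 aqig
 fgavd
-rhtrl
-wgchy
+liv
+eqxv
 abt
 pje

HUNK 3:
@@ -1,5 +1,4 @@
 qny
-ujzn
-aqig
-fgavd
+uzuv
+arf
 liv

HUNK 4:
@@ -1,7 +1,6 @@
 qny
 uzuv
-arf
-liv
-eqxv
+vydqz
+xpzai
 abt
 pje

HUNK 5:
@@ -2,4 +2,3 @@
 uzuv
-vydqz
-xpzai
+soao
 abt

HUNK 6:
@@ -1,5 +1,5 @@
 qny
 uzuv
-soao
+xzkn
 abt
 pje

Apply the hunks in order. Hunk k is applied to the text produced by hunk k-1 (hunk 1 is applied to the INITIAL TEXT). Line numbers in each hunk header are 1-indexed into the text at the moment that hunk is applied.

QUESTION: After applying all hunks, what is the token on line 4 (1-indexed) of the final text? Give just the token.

Answer: abt

Derivation:
Hunk 1: at line 2 remove [qva,fjl] add [aqig] -> 8 lines: qny ujzn aqig fgavd rhtrl wgchy abt pje
Hunk 2: at line 3 remove [rhtrl,wgchy] add [liv,eqxv] -> 8 lines: qny ujzn aqig fgavd liv eqxv abt pje
Hunk 3: at line 1 remove [ujzn,aqig,fgavd] add [uzuv,arf] -> 7 lines: qny uzuv arf liv eqxv abt pje
Hunk 4: at line 1 remove [arf,liv,eqxv] add [vydqz,xpzai] -> 6 lines: qny uzuv vydqz xpzai abt pje
Hunk 5: at line 2 remove [vydqz,xpzai] add [soao] -> 5 lines: qny uzuv soao abt pje
Hunk 6: at line 1 remove [soao] add [xzkn] -> 5 lines: qny uzuv xzkn abt pje
Final line 4: abt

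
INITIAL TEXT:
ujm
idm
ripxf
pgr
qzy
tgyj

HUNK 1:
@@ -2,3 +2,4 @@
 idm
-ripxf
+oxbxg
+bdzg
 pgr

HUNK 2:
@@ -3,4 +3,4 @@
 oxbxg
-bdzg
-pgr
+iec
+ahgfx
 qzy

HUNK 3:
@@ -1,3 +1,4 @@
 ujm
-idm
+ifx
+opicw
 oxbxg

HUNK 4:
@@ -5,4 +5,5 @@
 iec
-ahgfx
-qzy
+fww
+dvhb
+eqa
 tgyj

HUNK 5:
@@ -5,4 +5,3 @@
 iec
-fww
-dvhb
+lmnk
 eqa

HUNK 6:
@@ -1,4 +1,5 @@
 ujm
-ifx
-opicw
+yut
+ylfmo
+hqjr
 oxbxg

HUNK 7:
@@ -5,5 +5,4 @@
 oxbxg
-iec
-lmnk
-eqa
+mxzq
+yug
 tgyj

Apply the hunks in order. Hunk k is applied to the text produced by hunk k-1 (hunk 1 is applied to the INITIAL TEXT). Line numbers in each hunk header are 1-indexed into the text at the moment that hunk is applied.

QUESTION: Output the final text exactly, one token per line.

Answer: ujm
yut
ylfmo
hqjr
oxbxg
mxzq
yug
tgyj

Derivation:
Hunk 1: at line 2 remove [ripxf] add [oxbxg,bdzg] -> 7 lines: ujm idm oxbxg bdzg pgr qzy tgyj
Hunk 2: at line 3 remove [bdzg,pgr] add [iec,ahgfx] -> 7 lines: ujm idm oxbxg iec ahgfx qzy tgyj
Hunk 3: at line 1 remove [idm] add [ifx,opicw] -> 8 lines: ujm ifx opicw oxbxg iec ahgfx qzy tgyj
Hunk 4: at line 5 remove [ahgfx,qzy] add [fww,dvhb,eqa] -> 9 lines: ujm ifx opicw oxbxg iec fww dvhb eqa tgyj
Hunk 5: at line 5 remove [fww,dvhb] add [lmnk] -> 8 lines: ujm ifx opicw oxbxg iec lmnk eqa tgyj
Hunk 6: at line 1 remove [ifx,opicw] add [yut,ylfmo,hqjr] -> 9 lines: ujm yut ylfmo hqjr oxbxg iec lmnk eqa tgyj
Hunk 7: at line 5 remove [iec,lmnk,eqa] add [mxzq,yug] -> 8 lines: ujm yut ylfmo hqjr oxbxg mxzq yug tgyj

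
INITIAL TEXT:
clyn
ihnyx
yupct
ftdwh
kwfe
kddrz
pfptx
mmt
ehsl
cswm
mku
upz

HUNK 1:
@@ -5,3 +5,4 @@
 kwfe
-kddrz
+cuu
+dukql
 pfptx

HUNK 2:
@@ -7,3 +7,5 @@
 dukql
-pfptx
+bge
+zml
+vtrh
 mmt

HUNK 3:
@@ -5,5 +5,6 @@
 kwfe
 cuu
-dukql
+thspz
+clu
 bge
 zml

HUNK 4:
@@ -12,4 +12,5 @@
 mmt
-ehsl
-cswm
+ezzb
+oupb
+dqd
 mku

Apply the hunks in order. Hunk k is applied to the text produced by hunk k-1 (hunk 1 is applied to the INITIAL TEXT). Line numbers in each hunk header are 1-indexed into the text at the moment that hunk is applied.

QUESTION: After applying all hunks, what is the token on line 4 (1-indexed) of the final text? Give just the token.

Hunk 1: at line 5 remove [kddrz] add [cuu,dukql] -> 13 lines: clyn ihnyx yupct ftdwh kwfe cuu dukql pfptx mmt ehsl cswm mku upz
Hunk 2: at line 7 remove [pfptx] add [bge,zml,vtrh] -> 15 lines: clyn ihnyx yupct ftdwh kwfe cuu dukql bge zml vtrh mmt ehsl cswm mku upz
Hunk 3: at line 5 remove [dukql] add [thspz,clu] -> 16 lines: clyn ihnyx yupct ftdwh kwfe cuu thspz clu bge zml vtrh mmt ehsl cswm mku upz
Hunk 4: at line 12 remove [ehsl,cswm] add [ezzb,oupb,dqd] -> 17 lines: clyn ihnyx yupct ftdwh kwfe cuu thspz clu bge zml vtrh mmt ezzb oupb dqd mku upz
Final line 4: ftdwh

Answer: ftdwh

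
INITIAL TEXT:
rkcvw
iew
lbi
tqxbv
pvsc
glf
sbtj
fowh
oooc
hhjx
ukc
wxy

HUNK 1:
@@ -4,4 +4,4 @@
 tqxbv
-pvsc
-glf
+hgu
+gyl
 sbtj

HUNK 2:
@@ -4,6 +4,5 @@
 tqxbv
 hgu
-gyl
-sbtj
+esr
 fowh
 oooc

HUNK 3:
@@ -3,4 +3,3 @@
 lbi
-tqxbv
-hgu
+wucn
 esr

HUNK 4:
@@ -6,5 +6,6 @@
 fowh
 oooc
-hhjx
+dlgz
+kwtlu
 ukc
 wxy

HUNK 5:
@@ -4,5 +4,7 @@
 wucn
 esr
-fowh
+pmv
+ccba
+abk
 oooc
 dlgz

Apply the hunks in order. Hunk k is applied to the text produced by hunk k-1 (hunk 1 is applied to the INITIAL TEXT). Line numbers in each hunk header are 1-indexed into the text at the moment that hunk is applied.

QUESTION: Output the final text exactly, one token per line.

Answer: rkcvw
iew
lbi
wucn
esr
pmv
ccba
abk
oooc
dlgz
kwtlu
ukc
wxy

Derivation:
Hunk 1: at line 4 remove [pvsc,glf] add [hgu,gyl] -> 12 lines: rkcvw iew lbi tqxbv hgu gyl sbtj fowh oooc hhjx ukc wxy
Hunk 2: at line 4 remove [gyl,sbtj] add [esr] -> 11 lines: rkcvw iew lbi tqxbv hgu esr fowh oooc hhjx ukc wxy
Hunk 3: at line 3 remove [tqxbv,hgu] add [wucn] -> 10 lines: rkcvw iew lbi wucn esr fowh oooc hhjx ukc wxy
Hunk 4: at line 6 remove [hhjx] add [dlgz,kwtlu] -> 11 lines: rkcvw iew lbi wucn esr fowh oooc dlgz kwtlu ukc wxy
Hunk 5: at line 4 remove [fowh] add [pmv,ccba,abk] -> 13 lines: rkcvw iew lbi wucn esr pmv ccba abk oooc dlgz kwtlu ukc wxy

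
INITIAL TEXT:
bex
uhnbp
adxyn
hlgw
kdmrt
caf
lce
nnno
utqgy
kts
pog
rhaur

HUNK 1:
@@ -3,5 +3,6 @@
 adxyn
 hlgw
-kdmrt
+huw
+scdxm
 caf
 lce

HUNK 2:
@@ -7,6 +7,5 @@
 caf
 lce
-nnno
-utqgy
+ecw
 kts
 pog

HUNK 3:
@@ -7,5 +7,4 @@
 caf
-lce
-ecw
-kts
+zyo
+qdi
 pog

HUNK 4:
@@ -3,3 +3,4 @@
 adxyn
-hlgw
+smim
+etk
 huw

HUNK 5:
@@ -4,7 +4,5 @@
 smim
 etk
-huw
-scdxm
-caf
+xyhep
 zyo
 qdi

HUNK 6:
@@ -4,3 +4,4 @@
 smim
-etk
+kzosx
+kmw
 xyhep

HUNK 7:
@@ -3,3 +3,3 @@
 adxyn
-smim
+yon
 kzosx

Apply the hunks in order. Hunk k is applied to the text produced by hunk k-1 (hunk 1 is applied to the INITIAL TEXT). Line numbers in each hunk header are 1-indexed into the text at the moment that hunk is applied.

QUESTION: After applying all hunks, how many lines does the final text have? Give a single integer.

Hunk 1: at line 3 remove [kdmrt] add [huw,scdxm] -> 13 lines: bex uhnbp adxyn hlgw huw scdxm caf lce nnno utqgy kts pog rhaur
Hunk 2: at line 7 remove [nnno,utqgy] add [ecw] -> 12 lines: bex uhnbp adxyn hlgw huw scdxm caf lce ecw kts pog rhaur
Hunk 3: at line 7 remove [lce,ecw,kts] add [zyo,qdi] -> 11 lines: bex uhnbp adxyn hlgw huw scdxm caf zyo qdi pog rhaur
Hunk 4: at line 3 remove [hlgw] add [smim,etk] -> 12 lines: bex uhnbp adxyn smim etk huw scdxm caf zyo qdi pog rhaur
Hunk 5: at line 4 remove [huw,scdxm,caf] add [xyhep] -> 10 lines: bex uhnbp adxyn smim etk xyhep zyo qdi pog rhaur
Hunk 6: at line 4 remove [etk] add [kzosx,kmw] -> 11 lines: bex uhnbp adxyn smim kzosx kmw xyhep zyo qdi pog rhaur
Hunk 7: at line 3 remove [smim] add [yon] -> 11 lines: bex uhnbp adxyn yon kzosx kmw xyhep zyo qdi pog rhaur
Final line count: 11

Answer: 11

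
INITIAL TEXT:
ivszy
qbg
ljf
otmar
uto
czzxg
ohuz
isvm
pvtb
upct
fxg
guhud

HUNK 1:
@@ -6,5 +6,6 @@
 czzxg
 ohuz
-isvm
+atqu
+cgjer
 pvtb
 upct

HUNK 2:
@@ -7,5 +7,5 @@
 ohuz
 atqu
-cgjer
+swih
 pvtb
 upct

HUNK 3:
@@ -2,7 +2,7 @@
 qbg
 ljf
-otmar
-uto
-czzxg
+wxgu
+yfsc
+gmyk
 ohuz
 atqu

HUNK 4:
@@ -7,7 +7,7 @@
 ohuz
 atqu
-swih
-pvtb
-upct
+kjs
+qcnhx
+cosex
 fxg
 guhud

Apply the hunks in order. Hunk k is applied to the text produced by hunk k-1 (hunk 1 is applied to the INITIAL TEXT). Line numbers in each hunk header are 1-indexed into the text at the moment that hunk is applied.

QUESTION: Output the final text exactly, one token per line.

Hunk 1: at line 6 remove [isvm] add [atqu,cgjer] -> 13 lines: ivszy qbg ljf otmar uto czzxg ohuz atqu cgjer pvtb upct fxg guhud
Hunk 2: at line 7 remove [cgjer] add [swih] -> 13 lines: ivszy qbg ljf otmar uto czzxg ohuz atqu swih pvtb upct fxg guhud
Hunk 3: at line 2 remove [otmar,uto,czzxg] add [wxgu,yfsc,gmyk] -> 13 lines: ivszy qbg ljf wxgu yfsc gmyk ohuz atqu swih pvtb upct fxg guhud
Hunk 4: at line 7 remove [swih,pvtb,upct] add [kjs,qcnhx,cosex] -> 13 lines: ivszy qbg ljf wxgu yfsc gmyk ohuz atqu kjs qcnhx cosex fxg guhud

Answer: ivszy
qbg
ljf
wxgu
yfsc
gmyk
ohuz
atqu
kjs
qcnhx
cosex
fxg
guhud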